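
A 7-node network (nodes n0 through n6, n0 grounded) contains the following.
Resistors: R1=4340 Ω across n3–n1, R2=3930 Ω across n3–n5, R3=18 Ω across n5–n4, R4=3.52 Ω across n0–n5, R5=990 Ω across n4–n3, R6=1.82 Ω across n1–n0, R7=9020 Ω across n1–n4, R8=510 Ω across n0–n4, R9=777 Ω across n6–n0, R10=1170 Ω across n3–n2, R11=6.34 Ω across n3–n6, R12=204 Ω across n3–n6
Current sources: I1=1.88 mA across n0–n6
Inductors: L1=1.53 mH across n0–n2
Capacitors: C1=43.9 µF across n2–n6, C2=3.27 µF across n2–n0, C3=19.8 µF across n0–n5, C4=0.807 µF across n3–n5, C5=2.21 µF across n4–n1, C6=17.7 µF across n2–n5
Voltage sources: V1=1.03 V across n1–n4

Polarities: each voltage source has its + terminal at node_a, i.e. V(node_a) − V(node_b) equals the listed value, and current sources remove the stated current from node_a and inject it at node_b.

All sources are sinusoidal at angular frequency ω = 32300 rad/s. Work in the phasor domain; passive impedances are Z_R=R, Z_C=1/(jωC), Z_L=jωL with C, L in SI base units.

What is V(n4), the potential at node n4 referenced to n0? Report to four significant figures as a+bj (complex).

Apply KCL at each of the 6 non-ground nodes and solve the resulting linear system.
Node n1: branches {R1, R6, R7, C5, V1} → V_1 = 0.09654+0.005424j
Node n2: branches {L1, C1, C2, R10, C6} → V_2 = -0.02394+0.04950j
Node n3: branches {R1, R2, R5, C4, R10, R11, R12} → V_3 = -0.03081+0.04916j
Node n4: branches {R3, R5, R7, R8, C5, V1} → V_4 = -0.9335+0.005424j
Node n5: branches {R2, R3, R4, C3, C4, C6} → V_5 = -0.02747+0.05828j
Node n6: branches {I1, C1, R9, R11, R12} → V_6 = -0.02396+0.04894j
Source currents: i(V1)=-0.05319-0.07649j

-0.9335+0.005424j V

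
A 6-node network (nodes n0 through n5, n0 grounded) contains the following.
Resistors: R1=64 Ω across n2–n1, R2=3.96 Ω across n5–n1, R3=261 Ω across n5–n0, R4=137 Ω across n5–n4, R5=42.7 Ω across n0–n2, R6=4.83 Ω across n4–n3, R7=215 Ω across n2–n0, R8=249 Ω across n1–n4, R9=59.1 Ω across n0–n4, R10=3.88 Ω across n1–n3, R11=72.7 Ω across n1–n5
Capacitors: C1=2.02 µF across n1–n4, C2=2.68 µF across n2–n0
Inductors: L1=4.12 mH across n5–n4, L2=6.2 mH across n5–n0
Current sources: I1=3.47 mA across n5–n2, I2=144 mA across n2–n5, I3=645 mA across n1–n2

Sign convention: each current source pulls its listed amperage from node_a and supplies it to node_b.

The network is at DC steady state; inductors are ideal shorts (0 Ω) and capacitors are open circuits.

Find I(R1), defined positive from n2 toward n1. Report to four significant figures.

Apply KCL at each of the 5 non-ground nodes and solve the resulting linear system.
Node n1: branches {R1, R2, C1, R8, R10, R11, I3} → V_1 = -1.176
Node n2: branches {R1, R5, R7, I1, C2, I2, I3} → V_2 = 11.12
Node n3: branches {R6, R10} → V_3 = -0.6520
Node n4: branches {C1, R4, R6, R8, L1, R9} → V_4 = 0.000
Node n5: branches {R2, R3, R4, L1, L2, I1, R11, I2} → V_5 = 0.000
Source currents: i(L1)=0.1397, i(L2)=-0.3123

0.1922 A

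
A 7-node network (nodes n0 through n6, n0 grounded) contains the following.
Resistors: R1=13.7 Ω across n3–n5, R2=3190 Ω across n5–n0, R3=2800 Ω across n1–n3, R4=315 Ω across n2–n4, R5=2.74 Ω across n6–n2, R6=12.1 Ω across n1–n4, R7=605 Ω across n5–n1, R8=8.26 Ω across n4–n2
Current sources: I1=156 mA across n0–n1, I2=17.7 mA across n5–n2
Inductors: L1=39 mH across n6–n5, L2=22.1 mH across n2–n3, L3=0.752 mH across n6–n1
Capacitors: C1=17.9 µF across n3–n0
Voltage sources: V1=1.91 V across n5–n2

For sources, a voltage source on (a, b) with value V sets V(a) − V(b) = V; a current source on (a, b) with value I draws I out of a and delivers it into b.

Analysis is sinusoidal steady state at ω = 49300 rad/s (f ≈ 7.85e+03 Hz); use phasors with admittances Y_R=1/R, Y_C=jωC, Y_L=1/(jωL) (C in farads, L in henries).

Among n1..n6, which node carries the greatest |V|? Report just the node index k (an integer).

MNA unknowns: 6 node voltages V₁..V_6 plus 1 source current (V1)
R1: Y=0.07299+0.000j on G[3,5]
I1: z[0]−=0.156, z[1]+=0.156
R2: Y=0.0003135+0.000j on G[5,0]
L1: Y=0.000-0.0005201j on G[6,5]
C1: Y=0.000+0.8825j on G[3,0]
R3: Y=0.0003571+0.000j on G[1,3]
R4: Y=0.003175+0.000j on G[2,4]
R5: Y=0.3650+0.000j on G[6,2]
R6: Y=0.08264+0.000j on G[1,4]
R7: Y=0.001653+0.000j on G[5,1]
R8: Y=0.1211+0.000j on G[4,2]
L2: Y=0.000-0.0009178j on G[2,3]
L3: Y=0.000-0.02697j on G[6,1]
I2: z[5]−=0.0177, z[2]+=0.0177
V1: row V5−V2=1.91, i_V1 at 5,2
solve → V1=2.577+1.008j, V2=0.2056-0.1785j, V3=6.340e-05-0.1760j, V4=1.153+0.2955j, V5=2.116-0.1785j, V6=0.3061-0.3489j
aux → i_V1=-0.1721+0.003136j

1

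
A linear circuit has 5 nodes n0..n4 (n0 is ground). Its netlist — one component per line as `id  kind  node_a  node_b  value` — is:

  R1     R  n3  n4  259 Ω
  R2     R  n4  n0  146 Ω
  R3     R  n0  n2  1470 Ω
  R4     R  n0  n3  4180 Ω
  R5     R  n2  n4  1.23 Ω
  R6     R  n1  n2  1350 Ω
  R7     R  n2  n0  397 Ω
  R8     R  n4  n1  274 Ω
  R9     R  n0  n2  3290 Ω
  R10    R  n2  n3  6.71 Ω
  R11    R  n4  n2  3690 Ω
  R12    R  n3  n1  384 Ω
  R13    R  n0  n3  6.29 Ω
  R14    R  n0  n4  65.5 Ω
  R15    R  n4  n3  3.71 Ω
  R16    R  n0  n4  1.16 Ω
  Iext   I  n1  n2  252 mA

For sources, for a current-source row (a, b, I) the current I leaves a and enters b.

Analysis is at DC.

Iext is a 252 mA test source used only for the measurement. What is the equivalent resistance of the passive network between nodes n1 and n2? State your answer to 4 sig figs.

R_eq = 143.9 Ω

Apply KCL at each of the 4 non-ground nodes and solve the resulting linear system.
Node n1: branches {R6, R8, R12, Iext} → V_1 = -36.03
Node n2: branches {R3, R5, R6, R7, R9, R10, R11, Iext} → V_2 = 0.2321
Node n3: branches {R1, R4, R10, R12, R13, R15} → V_3 = -0.09391
Node n4: branches {R1, R2, R5, R8, R11, R14, R15, R16} → V_4 = 0.01599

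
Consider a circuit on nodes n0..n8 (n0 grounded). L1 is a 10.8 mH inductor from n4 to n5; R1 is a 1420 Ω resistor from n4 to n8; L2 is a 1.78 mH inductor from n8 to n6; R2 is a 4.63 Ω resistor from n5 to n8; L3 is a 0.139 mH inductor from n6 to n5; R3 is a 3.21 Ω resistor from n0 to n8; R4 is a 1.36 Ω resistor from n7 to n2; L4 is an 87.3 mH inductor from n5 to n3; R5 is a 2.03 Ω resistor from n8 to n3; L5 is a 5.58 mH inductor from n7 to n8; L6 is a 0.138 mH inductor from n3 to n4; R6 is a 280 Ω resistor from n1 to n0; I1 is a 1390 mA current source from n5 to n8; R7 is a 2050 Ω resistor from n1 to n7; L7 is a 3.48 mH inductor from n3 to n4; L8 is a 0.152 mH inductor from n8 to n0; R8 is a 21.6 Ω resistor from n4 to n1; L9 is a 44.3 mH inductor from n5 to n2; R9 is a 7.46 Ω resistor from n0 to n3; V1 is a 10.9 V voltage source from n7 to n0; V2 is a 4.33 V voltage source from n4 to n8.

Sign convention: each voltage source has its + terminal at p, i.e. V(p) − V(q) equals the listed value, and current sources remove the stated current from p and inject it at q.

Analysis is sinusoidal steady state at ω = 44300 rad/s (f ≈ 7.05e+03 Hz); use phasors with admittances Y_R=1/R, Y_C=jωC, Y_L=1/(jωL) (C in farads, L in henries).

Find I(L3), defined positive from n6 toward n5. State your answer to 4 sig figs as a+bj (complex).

MNA unknowns: 8 node voltages V₁..V_8 plus 2 source currents (V1, V2)
L1: Y=0.000-0.002090j on G[4,5]
R1: Y=0.0007042+0.000j on G[4,8]
L2: Y=0.000-0.01268j on G[8,6]
R2: Y=0.2160+0.000j on G[5,8]
L3: Y=0.000-0.1624j on G[6,5]
R3: Y=0.3115+0.000j on G[0,8]
R4: Y=0.7353+0.000j on G[7,2]
L4: Y=0.000-0.0002586j on G[5,3]
R5: Y=0.4926+0.000j on G[8,3]
L5: Y=0.000-0.004045j on G[7,8]
L6: Y=0.000-0.1636j on G[3,4]
R6: Y=0.003571+0.000j on G[1,0]
I1: z[5]−=1.39, z[8]+=1.39
R7: Y=0.0004878+0.000j on G[1,7]
L7: Y=0.000-0.006487j on G[3,4]
L8: Y=0.000-0.1485j on G[8,0]
R8: Y=0.04630+0.000j on G[4,1]
L9: Y=0.000-0.0005096j on G[5,2]
R9: Y=0.1340+0.000j on G[0,3]
V1: row V7−V0=10.9, i_V1 at 7,0
V2: row V4−V8=4.33, i_V2 at 4,8
solve → V1=3.923+0.1411j, V2=10.90+0.01211j, V3=0.1620-0.9593j, V4=4.152+0.1535j, V5=-6.582-0.3485j, V6=-6.118-0.3121j, V7=10.90+0.000j, V8=-0.1783+0.1535j
aux → i_V1=-0.002967+0.05379j, i_V2=-0.2039+0.7003j

0.005904-0.07532j A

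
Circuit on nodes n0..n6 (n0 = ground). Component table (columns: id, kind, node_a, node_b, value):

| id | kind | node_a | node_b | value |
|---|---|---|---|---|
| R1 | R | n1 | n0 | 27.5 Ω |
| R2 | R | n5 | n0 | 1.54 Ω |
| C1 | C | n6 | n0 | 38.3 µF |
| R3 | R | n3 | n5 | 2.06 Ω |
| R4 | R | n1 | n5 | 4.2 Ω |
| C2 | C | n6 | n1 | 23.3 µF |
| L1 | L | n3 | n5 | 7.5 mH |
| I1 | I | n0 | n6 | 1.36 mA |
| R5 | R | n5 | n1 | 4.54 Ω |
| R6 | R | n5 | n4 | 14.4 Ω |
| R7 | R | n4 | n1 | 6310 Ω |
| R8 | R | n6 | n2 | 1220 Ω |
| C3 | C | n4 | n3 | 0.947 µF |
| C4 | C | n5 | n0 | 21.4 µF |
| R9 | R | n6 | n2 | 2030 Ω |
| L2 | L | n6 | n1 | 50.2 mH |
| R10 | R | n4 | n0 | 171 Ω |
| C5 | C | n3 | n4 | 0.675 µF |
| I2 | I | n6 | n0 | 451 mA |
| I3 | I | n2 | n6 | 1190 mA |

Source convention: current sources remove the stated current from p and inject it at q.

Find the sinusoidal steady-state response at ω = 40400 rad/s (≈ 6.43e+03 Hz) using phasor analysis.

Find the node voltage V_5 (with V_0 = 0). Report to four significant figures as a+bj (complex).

Apply KCL at each of the 6 non-ground nodes and solve the resulting linear system.
Node n1: branches {R1, R4, C2, R5, R7, L2} → V_1 = -0.1069+0.1917j
Node n2: branches {R8, R9, I3} → V_2 = -906.9+0.2532j
Node n3: branches {R3, L1, C3, C5} → V_3 = 0.01108+0.07015j
Node n4: branches {R6, R7, C3, R10, C5} → V_4 = 0.007928+0.06809j
Node n5: branches {R2, R3, R4, L1, R5, R6, C4} → V_5 = 0.01080+0.07057j
Node n6: branches {C1, C2, I1, R8, R9, L2, I2, I3} → V_6 = -0.04041+0.2532j

0.01080+0.07057j V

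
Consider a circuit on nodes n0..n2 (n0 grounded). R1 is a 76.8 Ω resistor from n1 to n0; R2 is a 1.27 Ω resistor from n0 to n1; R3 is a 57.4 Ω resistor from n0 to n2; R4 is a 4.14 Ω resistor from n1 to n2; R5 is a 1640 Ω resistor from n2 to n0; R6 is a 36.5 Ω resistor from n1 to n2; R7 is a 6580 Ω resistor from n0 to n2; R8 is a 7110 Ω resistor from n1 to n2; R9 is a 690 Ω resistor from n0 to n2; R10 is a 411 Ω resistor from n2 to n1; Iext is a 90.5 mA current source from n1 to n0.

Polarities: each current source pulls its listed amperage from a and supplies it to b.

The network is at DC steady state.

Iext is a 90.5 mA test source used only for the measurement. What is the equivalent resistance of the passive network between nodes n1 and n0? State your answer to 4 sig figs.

R_eq = 1.221 Ω

Apply KCL at each of the 2 non-ground nodes and solve the resulting linear system.
Node n1: branches {R1, R2, R4, R6, R8, R10, Iext} → V_1 = -0.1105
Node n2: branches {R3, R4, R5, R6, R7, R8, R9, R10} → V_2 = -0.1031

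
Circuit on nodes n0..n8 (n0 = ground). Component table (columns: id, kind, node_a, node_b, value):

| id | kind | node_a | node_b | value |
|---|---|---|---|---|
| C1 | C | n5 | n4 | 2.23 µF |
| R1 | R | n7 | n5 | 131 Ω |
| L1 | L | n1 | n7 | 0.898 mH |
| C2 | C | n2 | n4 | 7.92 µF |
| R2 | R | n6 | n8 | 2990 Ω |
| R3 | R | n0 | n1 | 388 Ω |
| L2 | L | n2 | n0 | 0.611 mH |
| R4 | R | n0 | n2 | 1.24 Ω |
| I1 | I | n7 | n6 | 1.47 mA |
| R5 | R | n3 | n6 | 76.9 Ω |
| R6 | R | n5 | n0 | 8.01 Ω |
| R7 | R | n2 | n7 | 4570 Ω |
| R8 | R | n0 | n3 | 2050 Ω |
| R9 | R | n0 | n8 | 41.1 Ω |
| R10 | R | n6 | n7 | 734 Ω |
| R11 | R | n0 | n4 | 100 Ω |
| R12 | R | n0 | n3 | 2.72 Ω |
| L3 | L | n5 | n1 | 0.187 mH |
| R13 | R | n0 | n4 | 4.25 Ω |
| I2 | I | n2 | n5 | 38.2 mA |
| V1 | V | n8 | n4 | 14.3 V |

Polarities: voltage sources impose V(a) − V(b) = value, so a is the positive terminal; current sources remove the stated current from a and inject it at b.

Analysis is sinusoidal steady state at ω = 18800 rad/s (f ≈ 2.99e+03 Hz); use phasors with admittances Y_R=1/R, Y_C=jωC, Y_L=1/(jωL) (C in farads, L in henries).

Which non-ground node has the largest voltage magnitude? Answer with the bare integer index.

Apply KCL at each of the 8 non-ground nodes and solve the resulting linear system.
Node n1: branches {L1, R3, L3} → V_1 = 0.02923-0.2831j
Node n2: branches {C2, L2, R4, R7, I2} → V_2 = -0.1516-0.1411j
Node n3: branches {R5, R8, R12} → V_3 = 0.01437-0.0005651j
Node n4: branches {C1, C2, R11, R13, V1} → V_4 = -0.8270+0.5061j
Node n5: branches {C1, R1, R6, L3, I2} → V_5 = 0.03373-0.2798j
Node n6: branches {R2, I1, R5, R10} → V_6 = 0.4211-0.01656j
Node n7: branches {R1, L1, I1, R7, R10} → V_7 = 0.01990-0.2976j
Node n8: branches {R2, R9, V1} → V_8 = 13.47+0.5061j
Source currents: i(V1)=-0.3322-0.01249j

8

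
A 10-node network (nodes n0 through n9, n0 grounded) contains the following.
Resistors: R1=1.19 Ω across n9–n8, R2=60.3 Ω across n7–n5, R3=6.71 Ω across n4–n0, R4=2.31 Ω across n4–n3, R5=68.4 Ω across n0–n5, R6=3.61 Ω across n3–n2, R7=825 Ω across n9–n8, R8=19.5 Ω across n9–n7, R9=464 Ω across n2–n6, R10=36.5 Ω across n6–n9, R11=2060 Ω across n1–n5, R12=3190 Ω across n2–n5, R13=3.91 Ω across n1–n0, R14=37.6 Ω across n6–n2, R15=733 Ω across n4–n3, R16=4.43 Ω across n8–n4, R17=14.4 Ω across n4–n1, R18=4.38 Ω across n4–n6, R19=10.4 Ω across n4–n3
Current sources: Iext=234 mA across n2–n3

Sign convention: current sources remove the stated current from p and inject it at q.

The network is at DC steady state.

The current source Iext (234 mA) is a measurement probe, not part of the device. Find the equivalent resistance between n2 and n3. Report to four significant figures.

Element admittances at DC:
  Y(R1) = 0.8403 S between n9,n8
  Y(R2) = 0.01658 S between n7,n5
  Y(R3) = 0.1490 S between n4,n0
  Y(R4) = 0.4329 S between n4,n3
  Y(R5) = 0.01462 S between n0,n5
  Y(R6) = 0.2770 S between n3,n2
  Y(R7) = 0.001212 S between n9,n8
  Y(R8) = 0.05128 S between n9,n7
  Y(R9) = 0.002155 S between n2,n6
  Y(R10) = 0.02740 S between n6,n9
  Y(R11) = 0.0004854 S between n1,n5
  Y(R12) = 0.0003135 S between n2,n5
  Y(R13) = 0.2558 S between n1,n0
  Y(R14) = 0.02660 S between n6,n2
  Y(R15) = 0.001364 S between n4,n3
  Y(R16) = 0.2257 S between n8,n4
  Y(R17) = 0.06944 S between n4,n1
  Y(R18) = 0.2283 S between n4,n6
  Y(R19) = 0.09615 S between n4,n3
  Iext: injects 0.234 A into n3 (from n2)
Assemble and solve the 9×9 MNA system:
  V(n1)=0.0001773  V(n2)=-0.7378  V(n3)=0.03729  V(n4)=0.0009189  V(n5)=-0.01247  V(n6)=-0.07474  V(n7)=-0.01012  V(n8)=-0.007188  V(n9)=-0.009363

R_eq = 3.312 Ω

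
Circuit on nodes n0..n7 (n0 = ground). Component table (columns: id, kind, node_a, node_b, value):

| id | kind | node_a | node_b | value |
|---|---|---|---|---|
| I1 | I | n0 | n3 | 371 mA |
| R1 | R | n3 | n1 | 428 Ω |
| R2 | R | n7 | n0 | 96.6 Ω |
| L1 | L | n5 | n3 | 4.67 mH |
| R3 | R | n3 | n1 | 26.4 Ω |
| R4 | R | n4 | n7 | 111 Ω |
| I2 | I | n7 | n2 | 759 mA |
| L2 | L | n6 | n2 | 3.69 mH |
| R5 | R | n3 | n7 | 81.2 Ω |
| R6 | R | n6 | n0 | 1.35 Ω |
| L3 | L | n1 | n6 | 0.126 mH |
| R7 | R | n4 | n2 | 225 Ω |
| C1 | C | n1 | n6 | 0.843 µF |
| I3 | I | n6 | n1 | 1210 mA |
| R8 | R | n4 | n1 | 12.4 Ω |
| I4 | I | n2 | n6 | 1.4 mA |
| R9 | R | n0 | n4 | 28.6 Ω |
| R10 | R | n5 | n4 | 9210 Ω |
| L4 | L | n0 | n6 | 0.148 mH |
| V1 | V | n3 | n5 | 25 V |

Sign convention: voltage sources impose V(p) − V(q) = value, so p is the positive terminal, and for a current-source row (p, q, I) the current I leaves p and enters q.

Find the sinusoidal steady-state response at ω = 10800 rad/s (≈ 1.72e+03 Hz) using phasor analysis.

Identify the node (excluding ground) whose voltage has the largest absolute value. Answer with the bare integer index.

Apply KCL at each of the 7 non-ground nodes and solve the resulting linear system.
Node n1: branches {R1, R3, L3, C1, I3, R8} → V_1 = 0.5429+1.923j
Node n2: branches {I2, L2, R7, I4} → V_2 = 5.377+29.40j
Node n3: branches {I1, R1, L1, R3, R5, V1} → V_3 = 2.014+1.790j
Node n4: branches {R4, R7, R8, R9, R10} → V_4 = -1.134+2.308j
Node n5: branches {L1, R10, V1} → V_5 = -22.99+1.790j
Node n6: branches {L2, R6, L3, C1, I3, I4, L4} → V_6 = 0.5783+0.3606j
Node n7: branches {R2, R4, I2, R5} → V_7 = -23.50+1.352j
Source currents: i(V1)=-0.002373+0.4956j

2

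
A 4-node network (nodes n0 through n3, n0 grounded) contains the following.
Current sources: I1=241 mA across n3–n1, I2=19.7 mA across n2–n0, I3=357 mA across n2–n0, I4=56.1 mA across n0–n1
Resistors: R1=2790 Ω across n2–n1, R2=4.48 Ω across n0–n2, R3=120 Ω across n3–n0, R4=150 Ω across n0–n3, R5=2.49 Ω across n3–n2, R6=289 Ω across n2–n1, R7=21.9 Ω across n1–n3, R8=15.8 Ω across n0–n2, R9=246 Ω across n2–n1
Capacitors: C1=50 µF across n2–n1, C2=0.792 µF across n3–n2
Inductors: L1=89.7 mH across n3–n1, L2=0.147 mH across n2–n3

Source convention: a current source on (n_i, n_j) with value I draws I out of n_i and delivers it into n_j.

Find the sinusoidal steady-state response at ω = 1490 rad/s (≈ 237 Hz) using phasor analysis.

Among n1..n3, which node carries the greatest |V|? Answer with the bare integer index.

1

MNA unknowns: 3 node voltages V₁..V_3
I1: z[3]−=0.241, z[1]+=0.241
R1: Y=0.0003584+0.000j on G[2,1]
R2: Y=0.2232+0.000j on G[0,2]
C1: Y=0.000+0.07450j on G[2,1]
R3: Y=0.008333+0.000j on G[3,0]
L1: Y=0.000-0.007482j on G[3,1]
I2: z[2]−=0.0197, z[0]+=0.0197
C2: Y=0.000+0.001180j on G[3,2]
R4: Y=0.006667+0.000j on G[0,3]
R5: Y=0.4016+0.000j on G[3,2]
R6: Y=0.003460+0.000j on G[2,1]
R7: Y=0.04566+0.000j on G[1,3]
R8: Y=0.06329+0.000j on G[0,2]
R9: Y=0.004065+0.000j on G[2,1]
I3: z[2]−=0.357, z[0]+=0.357
L2: Y=0.000-4.566j on G[2,3]
I4: z[0]−=0.0561, z[1]+=0.0561
solve → V1=1.088-2.726j, V2=-1.065+0.001738j, V3=-1.037-0.03320j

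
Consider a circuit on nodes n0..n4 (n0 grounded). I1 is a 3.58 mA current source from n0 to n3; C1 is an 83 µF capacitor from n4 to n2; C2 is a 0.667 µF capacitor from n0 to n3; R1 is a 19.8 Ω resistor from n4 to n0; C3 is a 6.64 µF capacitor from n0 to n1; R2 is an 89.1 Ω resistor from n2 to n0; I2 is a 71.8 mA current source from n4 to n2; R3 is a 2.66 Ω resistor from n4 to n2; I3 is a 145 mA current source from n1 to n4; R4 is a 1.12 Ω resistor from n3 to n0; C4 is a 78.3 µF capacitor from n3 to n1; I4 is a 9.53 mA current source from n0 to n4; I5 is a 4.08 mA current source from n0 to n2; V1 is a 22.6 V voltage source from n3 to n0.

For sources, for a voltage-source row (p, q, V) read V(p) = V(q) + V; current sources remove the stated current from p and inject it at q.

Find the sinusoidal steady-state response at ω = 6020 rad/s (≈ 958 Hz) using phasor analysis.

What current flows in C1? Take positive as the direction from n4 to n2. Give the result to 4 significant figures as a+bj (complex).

MNA unknowns: 4 node voltages V₁..V_4 plus 1 source current (V1)
I1: z[0]−=0.00358, z[3]+=0.00358
C1: Y=0.000+0.4997j on G[4,2]
C2: Y=0.000+0.004015j on G[0,3]
R1: Y=0.05051+0.000j on G[4,0]
C3: Y=0.000+0.03997j on G[0,1]
R2: Y=0.01122+0.000j on G[2,0]
I2: z[4]−=0.0718, z[2]+=0.0718
R3: Y=0.3759+0.000j on G[4,2]
I3: z[1]−=0.145, z[4]+=0.145
R4: Y=0.8929+0.000j on G[3,0]
C4: Y=0.000+0.4714j on G[3,1]
I4: z[0]−=0.00953, z[4]+=0.00953
I5: z[0]−=0.00408, z[2]+=0.00408
V1: row V3−V0=22.6, i_V1 at 3,0
solve → V1=20.83+0.2836j, V2=2.607-0.04832j, V3=22.60+0.000j, V4=2.561+0.01074j
aux → i_V1=-20.31-0.9235j

-0.02951-0.02275j A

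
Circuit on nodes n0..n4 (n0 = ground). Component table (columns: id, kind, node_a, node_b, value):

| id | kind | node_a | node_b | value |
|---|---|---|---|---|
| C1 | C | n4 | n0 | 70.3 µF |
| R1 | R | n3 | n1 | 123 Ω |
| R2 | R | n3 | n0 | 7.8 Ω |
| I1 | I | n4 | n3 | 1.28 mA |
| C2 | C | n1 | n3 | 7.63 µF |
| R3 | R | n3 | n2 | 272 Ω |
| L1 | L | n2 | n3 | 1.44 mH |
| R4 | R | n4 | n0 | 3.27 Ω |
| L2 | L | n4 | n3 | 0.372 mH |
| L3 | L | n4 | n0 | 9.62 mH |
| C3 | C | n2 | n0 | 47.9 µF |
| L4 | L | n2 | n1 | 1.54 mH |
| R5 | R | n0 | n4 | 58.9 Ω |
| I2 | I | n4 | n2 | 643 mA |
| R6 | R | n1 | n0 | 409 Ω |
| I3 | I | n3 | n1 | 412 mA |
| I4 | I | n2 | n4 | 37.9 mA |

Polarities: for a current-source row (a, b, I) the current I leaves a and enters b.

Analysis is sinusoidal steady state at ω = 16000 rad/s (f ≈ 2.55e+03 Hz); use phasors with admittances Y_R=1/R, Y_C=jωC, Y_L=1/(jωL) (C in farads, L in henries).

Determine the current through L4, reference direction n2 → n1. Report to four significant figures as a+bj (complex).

0.1160+0.03088j A

Apply KCL at each of the 4 non-ground nodes and solve the resulting linear system.
Node n1: branches {R1, C2, L4, R6, I3} → V_1 = 0.7188-3.578j
Node n2: branches {R3, L1, C3, L4, I2, I4} → V_2 = -0.04213-0.7188j
Node n3: branches {R1, R2, I1, C2, R3, L1, L2, I3} → V_3 = 0.1098+0.6925j
Node n4: branches {C1, I1, R4, L2, L3, R5, I2, I4} → V_4 = -0.1744+0.4564j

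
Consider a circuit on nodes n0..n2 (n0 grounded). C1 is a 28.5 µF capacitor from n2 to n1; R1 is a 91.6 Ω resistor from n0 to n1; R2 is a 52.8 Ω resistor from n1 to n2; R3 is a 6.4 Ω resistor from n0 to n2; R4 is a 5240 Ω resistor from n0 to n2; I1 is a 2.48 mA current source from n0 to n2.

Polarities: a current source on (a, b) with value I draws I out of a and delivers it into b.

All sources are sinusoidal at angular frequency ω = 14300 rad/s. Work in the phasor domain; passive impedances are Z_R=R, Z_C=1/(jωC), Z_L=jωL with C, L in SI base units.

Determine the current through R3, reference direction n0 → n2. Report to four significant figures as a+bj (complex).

-0.002316+4.025e-06j A

Apply KCL at each of the 2 non-ground nodes and solve the resulting linear system.
Node n1: branches {C1, R1, R2} → V_1 = 0.01479+0.0003692j
Node n2: branches {C1, R2, R3, R4, I1} → V_2 = 0.01482-2.576e-05j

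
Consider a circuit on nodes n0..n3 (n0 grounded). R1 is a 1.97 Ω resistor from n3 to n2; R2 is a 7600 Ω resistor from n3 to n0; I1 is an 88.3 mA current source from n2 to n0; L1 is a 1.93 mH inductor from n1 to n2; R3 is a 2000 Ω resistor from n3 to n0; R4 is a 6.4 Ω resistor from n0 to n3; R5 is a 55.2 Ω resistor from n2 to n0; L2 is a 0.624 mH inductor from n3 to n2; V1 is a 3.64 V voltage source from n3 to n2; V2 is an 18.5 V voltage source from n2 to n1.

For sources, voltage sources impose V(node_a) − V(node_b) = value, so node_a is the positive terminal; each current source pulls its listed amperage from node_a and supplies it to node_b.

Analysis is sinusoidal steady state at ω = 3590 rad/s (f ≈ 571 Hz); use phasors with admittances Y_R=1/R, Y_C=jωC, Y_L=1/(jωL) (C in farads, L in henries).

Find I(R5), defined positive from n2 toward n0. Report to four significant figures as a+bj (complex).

Element admittances at ω=3590 rad/s:
  Y(R1) = 0.5076+0.000j S between n3,n2
  Y(R2) = 0.0001316+0.000j S between n3,n0
  I1: injects 0.0883 A into n0 (from n2)
  Y(L1) = 0.000-0.1443j S between n1,n2
  Y(R3) = 0.0005000+0.000j S between n3,n0
  Y(R4) = 0.1562+0.000j S between n0,n3
  Y(R5) = 0.01812+0.000j S between n2,n0
  Y(L2) = 0.000-0.4464j S between n3,n2
  V1: constraint V(n3)−V(n2) = 3.64
  V2: constraint V(n2)−V(n1) = 18.5
Assemble and solve the 5×5 MNA system:
  V(n1)=-22.27+0.000j  V(n2)=-3.768+0.000j  V(n3)=-0.1278+0.000j
  i(V1)=-1.828+1.625j  i(V2)=0.000+2.670j

-0.06826+0.000j A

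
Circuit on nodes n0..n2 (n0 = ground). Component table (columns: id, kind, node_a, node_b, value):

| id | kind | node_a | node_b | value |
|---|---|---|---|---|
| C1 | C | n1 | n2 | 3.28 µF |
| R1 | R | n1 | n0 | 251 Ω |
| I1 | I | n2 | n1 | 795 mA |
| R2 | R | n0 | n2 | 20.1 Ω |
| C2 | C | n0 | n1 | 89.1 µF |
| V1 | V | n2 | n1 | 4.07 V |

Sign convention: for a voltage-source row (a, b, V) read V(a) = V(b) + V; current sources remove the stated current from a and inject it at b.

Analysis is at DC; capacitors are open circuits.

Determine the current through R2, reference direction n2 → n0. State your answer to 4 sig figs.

0.01501 A

MNA unknowns: 2 node voltages V₁..V_2 plus 1 source current (V1)
C1: Y=0.000 on G[1,2]
R1: Y=0.003984 on G[1,0]
I1: z[2]−=0.795, z[1]+=0.795
R2: Y=0.04975 on G[0,2]
C2: Y=0.000 on G[0,1]
V1: row V2−V1=4.07, i_V1 at 2,1
solve → V1=-3.768, V2=0.3018
aux → i_V1=-0.8100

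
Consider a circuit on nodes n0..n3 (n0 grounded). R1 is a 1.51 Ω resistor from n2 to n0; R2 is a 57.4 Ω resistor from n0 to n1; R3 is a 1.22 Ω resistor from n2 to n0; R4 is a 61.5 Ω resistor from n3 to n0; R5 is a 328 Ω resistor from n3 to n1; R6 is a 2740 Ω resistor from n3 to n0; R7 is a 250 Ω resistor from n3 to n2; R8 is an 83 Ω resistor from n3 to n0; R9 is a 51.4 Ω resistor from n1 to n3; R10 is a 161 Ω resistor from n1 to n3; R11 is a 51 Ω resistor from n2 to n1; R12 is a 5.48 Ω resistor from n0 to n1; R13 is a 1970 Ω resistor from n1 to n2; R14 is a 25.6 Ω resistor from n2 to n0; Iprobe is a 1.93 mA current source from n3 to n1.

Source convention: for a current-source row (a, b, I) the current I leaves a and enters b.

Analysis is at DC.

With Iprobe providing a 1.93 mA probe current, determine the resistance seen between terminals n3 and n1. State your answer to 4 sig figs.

R_eq = 17.49 Ω

Element admittances at DC:
  Y(R1) = 0.6623 S between n2,n0
  Y(R2) = 0.01742 S between n0,n1
  Y(R3) = 0.8197 S between n2,n0
  Y(R4) = 0.01626 S between n3,n0
  Y(R5) = 0.003049 S between n3,n1
  Y(R6) = 0.0003650 S between n3,n0
  Y(R7) = 0.004000 S between n3,n2
  Y(R8) = 0.01205 S between n3,n0
  Y(R9) = 0.01946 S between n1,n3
  Y(R10) = 0.006211 S between n1,n3
  Y(R11) = 0.01961 S between n2,n1
  Y(R12) = 0.1825 S between n0,n1
  Y(R13) = 0.0005076 S between n1,n2
  Y(R14) = 0.03906 S between n2,n0
  Iprobe: injects 0.00193 A into n1 (from n3)
Assemble and solve the 3×3 MNA system:
  V(n1)=0.004364  V(n2)=-1.930e-05  V(n3)=-0.02940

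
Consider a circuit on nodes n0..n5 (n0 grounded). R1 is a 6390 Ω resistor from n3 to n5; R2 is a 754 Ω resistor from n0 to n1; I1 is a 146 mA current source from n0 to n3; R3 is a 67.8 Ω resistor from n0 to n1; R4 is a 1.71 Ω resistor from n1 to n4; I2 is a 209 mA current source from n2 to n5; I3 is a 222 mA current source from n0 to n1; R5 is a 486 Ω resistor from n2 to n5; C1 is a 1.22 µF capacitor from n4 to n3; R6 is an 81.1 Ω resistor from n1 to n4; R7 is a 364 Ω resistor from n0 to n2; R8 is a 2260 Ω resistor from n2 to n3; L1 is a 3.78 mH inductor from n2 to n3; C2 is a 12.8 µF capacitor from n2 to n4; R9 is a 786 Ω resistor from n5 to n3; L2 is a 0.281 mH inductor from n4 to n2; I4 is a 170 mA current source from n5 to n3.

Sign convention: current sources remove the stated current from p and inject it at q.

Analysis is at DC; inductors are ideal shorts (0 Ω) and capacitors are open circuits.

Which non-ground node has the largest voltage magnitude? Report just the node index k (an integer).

5

Element admittances at DC:
  Y(R1) = 0.0001565 S between n3,n5
  Y(R2) = 0.001326 S between n0,n1
  I1: injects 0.146 A into n3 (from n0)
  Y(R3) = 0.01475 S between n0,n1
  Y(R4) = 0.5848 S between n1,n4
  I2: injects 0.209 A into n5 (from n2)
  I3: injects 0.222 A into n1 (from n0)
  Y(R5) = 0.002058 S between n2,n5
  Y(C1) = 0.000 S between n4,n3
  Y(R6) = 0.01233 S between n1,n4
  Y(R7) = 0.002747 S between n0,n2
  Y(R8) = 0.0004425 S between n2,n3
  L1: short n2↔n3 (DC inductor)
  Y(C2) = 0.000 S between n2,n4
  Y(R9) = 0.001272 S between n5,n3
  L2: short n4↔n2 (DC inductor)
  I4: injects 0.17 A into n3 (from n5)
Assemble and solve the 7×7 MNA system:
  V(n1)=19.53  V(n2)=19.68  V(n3)=19.68  V(n4)=19.68  V(n5)=30.87
  i(L1)=-0.3320  i(L2)=-0.09193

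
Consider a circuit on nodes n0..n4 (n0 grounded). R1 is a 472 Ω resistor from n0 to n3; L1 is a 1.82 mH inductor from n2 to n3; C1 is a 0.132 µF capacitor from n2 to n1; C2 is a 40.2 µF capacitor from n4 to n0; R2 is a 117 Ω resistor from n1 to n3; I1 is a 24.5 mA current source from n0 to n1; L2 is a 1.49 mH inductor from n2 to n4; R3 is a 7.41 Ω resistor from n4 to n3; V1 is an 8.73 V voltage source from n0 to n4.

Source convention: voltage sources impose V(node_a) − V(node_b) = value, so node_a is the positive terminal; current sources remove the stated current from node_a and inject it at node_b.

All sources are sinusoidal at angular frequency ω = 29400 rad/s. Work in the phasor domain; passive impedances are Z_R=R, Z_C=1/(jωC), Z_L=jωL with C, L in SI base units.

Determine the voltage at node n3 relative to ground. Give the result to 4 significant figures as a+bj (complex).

-8.436-0.01945j V

MNA unknowns: 4 node voltages V₁..V_4 plus 1 source current (V1)
R1: Y=0.002119+0.000j on G[0,3]
L1: Y=0.000-0.01869j on G[2,3]
C1: Y=0.000+0.003881j on G[2,1]
C2: Y=0.000+1.182j on G[4,0]
R2: Y=0.008547+0.000j on G[1,3]
I1: z[0]−=0.0245, z[1]+=0.0245
L2: Y=0.000-0.02283j on G[2,4]
R3: Y=0.1350+0.000j on G[4,3]
V1: row V0−V4=8.73, i_V1 at 0,4
solve → V1=-6.181-1.230j, V2=-8.847+0.1172j, V3=-8.436-0.01945j, V4=-8.730+0.000j
aux → i_V1=-0.04237-10.32j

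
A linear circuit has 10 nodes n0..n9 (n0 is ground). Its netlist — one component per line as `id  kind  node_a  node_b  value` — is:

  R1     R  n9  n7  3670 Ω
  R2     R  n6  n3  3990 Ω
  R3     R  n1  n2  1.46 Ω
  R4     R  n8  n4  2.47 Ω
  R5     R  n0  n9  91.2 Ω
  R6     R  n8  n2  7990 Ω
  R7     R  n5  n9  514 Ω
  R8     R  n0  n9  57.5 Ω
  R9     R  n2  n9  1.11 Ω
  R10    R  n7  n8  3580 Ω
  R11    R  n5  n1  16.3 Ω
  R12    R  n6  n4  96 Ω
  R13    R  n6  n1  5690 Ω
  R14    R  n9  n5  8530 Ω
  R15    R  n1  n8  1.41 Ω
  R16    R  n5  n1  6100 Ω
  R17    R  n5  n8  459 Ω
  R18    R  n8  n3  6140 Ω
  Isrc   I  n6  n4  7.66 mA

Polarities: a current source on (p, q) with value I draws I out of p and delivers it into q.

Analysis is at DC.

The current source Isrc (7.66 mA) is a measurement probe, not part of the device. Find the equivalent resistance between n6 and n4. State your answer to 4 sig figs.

R_eq = 93.54 Ω

Element admittances at DC:
  Y(R1) = 0.0002725 S between n9,n7
  Y(R2) = 0.0002506 S between n6,n3
  Y(R3) = 0.6849 S between n1,n2
  Y(R4) = 0.4049 S between n8,n4
  Y(R5) = 0.01096 S between n0,n9
  Y(R6) = 0.0001252 S between n8,n2
  Y(R7) = 0.001946 S between n5,n9
  Y(R8) = 0.01739 S between n0,n9
  Y(R9) = 0.9009 S between n2,n9
  Y(R10) = 0.0002793 S between n7,n8
  Y(R11) = 0.06135 S between n5,n1
  Y(R12) = 0.01042 S between n6,n4
  Y(R13) = 0.0001757 S between n6,n1
  Y(R14) = 0.0001172 S between n9,n5
  Y(R15) = 0.7092 S between n1,n8
  Y(R16) = 0.0001639 S between n5,n1
  Y(R17) = 0.002179 S between n5,n8
  Y(R18) = 0.0001629 S between n8,n3
  Isrc: injects 0.00766 A into n4 (from n6)
Assemble and solve the 9×9 MNA system:
  V(n1)=-1.253e-07  V(n2)=-4.018e-08  V(n3)=-0.4338  V(n4)=0.0006620  V(n5)=5.736e-06  V(n6)=-0.7158  V(n7)=8.943e-05  V(n8)=0.0001767  V(n9)=0.000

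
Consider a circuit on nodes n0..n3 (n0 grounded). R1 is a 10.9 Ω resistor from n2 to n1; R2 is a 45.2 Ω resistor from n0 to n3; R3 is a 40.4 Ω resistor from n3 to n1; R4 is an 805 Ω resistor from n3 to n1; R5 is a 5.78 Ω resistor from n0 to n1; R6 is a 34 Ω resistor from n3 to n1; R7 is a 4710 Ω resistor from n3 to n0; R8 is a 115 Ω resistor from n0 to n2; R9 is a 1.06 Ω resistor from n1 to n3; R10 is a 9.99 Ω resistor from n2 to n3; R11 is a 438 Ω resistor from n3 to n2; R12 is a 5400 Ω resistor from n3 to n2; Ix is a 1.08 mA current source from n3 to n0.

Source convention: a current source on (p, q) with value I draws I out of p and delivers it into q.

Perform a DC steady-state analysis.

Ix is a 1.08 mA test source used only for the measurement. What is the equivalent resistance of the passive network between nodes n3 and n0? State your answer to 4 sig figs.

R_eq = 5.616 Ω

Element admittances at DC:
  Y(R1) = 0.09174 S between n2,n1
  Y(R2) = 0.02212 S between n0,n3
  Y(R3) = 0.02475 S between n3,n1
  Y(R4) = 0.001242 S between n3,n1
  Y(R5) = 0.1730 S between n0,n1
  Y(R6) = 0.02941 S between n3,n1
  Y(R7) = 0.0002123 S between n3,n0
  Y(R8) = 0.008696 S between n0,n2
  Y(R9) = 0.9434 S between n1,n3
  Y(R10) = 0.1001 S between n2,n3
  Y(R11) = 0.002283 S between n3,n2
  Y(R12) = 0.0001852 S between n3,n2
  Ix: injects 0.00108 A into n0 (from n3)
Assemble and solve the 3×3 MNA system:
  V(n1)=-0.005187  V(n2)=-0.005409  V(n3)=-0.006066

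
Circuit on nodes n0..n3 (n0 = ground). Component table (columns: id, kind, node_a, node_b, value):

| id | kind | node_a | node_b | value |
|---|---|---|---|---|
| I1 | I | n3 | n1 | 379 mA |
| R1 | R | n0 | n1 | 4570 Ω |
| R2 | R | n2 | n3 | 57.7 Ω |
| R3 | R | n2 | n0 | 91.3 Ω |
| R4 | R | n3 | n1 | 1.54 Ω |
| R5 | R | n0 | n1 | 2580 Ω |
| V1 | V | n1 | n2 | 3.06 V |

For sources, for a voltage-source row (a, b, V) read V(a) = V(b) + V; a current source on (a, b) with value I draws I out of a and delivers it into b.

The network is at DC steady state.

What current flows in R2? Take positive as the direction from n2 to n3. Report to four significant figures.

Element admittances at DC:
  I1: injects 0.379 A into n1 (from n3)
  Y(R1) = 0.0002188 S between n0,n1
  Y(R2) = 0.01733 S between n2,n3
  Y(R3) = 0.01095 S between n2,n0
  Y(R4) = 0.6494 S between n3,n1
  Y(R5) = 0.0003876 S between n0,n1
  V1: constraint V(n1)−V(n2) = 3.06
Assemble and solve the 4×4 MNA system:
  V(n1)=2.899  V(n2)=-0.1605  V(n3)=2.251
  i(V1)=-0.04356

-0.04180 A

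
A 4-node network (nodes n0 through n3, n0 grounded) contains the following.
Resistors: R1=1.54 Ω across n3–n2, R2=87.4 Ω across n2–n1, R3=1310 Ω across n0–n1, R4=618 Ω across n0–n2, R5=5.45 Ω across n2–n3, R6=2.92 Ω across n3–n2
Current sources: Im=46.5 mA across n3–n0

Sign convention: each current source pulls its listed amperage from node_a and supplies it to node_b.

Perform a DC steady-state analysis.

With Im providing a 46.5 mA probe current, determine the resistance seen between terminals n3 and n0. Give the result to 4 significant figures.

R_eq = 429.3 Ω

MNA unknowns: 3 node voltages V₁..V_3
R1: Y=0.6494 on G[3,2]
R2: Y=0.01144 on G[2,1]
R3: Y=0.0007634 on G[0,1]
R4: Y=0.001618 on G[0,2]
R5: Y=0.1835 on G[2,3]
R6: Y=0.3425 on G[3,2]
Im: z[3]−=0.0465, z[0]+=0.0465
solve → V1=-18.68, V2=-19.93, V3=-19.96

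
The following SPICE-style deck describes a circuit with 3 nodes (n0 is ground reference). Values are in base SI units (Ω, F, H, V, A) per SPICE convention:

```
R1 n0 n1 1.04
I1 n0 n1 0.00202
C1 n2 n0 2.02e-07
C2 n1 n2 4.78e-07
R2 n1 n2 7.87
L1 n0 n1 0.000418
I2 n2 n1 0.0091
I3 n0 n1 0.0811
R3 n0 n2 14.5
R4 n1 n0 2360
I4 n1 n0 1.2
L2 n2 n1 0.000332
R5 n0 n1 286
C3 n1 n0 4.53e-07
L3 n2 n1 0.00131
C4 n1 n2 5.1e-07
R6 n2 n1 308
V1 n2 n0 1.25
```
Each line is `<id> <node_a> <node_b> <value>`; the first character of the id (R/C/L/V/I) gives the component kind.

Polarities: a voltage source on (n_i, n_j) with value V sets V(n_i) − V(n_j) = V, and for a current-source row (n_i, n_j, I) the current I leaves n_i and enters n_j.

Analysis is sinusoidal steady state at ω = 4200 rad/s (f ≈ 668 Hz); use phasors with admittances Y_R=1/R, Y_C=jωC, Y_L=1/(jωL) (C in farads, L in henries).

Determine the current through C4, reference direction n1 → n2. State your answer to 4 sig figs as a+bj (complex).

Element admittances at ω=4200 rad/s:
  Y(R1) = 0.9615+0.000j S between n0,n1
  I1: injects 0.00202 A into n1 (from n0)
  Y(C1) = 0.000+0.0008484j S between n2,n0
  Y(C2) = 0.000+0.002008j S between n1,n2
  Y(R2) = 0.1271+0.000j S between n1,n2
  Y(L1) = 0.000-0.5696j S between n0,n1
  I2: injects 0.0091 A into n1 (from n2)
  I3: injects 0.0811 A into n1 (from n0)
  Y(R3) = 0.06897+0.000j S between n0,n2
  Y(R4) = 0.0004237+0.000j S between n1,n0
  I4: injects 1.2 A into n0 (from n1)
  Y(L2) = 0.000-0.7172j S between n2,n1
  Y(R5) = 0.003497+0.000j S between n0,n1
  Y(C3) = 0.000+0.001903j S between n1,n0
  Y(L3) = 0.000-0.1818j S between n2,n1
  Y(C4) = 0.000+0.002142j S between n1,n2
  Y(R6) = 0.003247+0.000j S between n2,n1
  V1: constraint V(n2)−V(n0) = 1.25
Assemble and solve the 3×3 MNA system:
  V(n1)=0.1798-0.7808j  V(n2)=1.250+0.000j
  i(V1)=-0.9334+0.8548j

0.001672-0.002292j A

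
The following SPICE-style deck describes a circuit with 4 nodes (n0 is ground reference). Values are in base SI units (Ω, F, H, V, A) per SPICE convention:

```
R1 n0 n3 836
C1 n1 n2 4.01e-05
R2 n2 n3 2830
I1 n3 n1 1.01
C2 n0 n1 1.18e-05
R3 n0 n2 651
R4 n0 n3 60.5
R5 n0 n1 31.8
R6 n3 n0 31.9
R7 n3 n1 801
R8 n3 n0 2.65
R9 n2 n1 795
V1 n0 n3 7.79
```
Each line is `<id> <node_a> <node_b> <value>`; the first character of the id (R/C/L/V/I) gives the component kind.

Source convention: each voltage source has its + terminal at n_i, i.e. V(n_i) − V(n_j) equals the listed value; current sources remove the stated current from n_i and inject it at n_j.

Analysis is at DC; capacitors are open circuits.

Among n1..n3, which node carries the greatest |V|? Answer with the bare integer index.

1

Apply KCL at each of the 3 non-ground nodes and solve the resulting linear system.
Node n1: branches {C1, I1, C2, R5, R7, R9} → V_1 = 29.87
Node n2: branches {C1, R2, R3, R9} → V_2 = 11.06
Node n3: branches {R1, R2, I1, R4, R6, R7, R8, V1} → V_3 = -7.790
Source currents: i(V1)=-2.366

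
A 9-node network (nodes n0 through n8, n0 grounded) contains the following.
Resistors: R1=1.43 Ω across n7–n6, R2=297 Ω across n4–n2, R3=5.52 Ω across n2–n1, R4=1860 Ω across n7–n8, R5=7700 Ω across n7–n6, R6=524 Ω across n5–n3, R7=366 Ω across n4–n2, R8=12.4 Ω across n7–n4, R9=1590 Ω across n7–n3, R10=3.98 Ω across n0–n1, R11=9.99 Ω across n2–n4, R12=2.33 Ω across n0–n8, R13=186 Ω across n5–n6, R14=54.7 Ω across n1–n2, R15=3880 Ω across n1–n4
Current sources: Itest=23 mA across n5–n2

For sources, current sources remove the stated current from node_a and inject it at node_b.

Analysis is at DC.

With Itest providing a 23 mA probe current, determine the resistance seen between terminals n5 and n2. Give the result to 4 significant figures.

R_eq = 193.7 Ω

Element admittances at DC:
  Y(R1) = 0.6993 S between n7,n6
  Y(R2) = 0.003367 S between n4,n2
  Y(R3) = 0.1812 S between n2,n1
  Y(R4) = 0.0005376 S between n7,n8
  Y(R5) = 0.0001299 S between n7,n6
  Y(R6) = 0.001908 S between n5,n3
  Y(R7) = 0.002732 S between n4,n2
  Y(R8) = 0.08065 S between n7,n4
  Y(R9) = 0.0006289 S between n7,n3
  Y(R10) = 0.2513 S between n0,n1
  Y(R11) = 0.1001 S between n2,n4
  Y(R12) = 0.4292 S between n0,n8
  Y(R13) = 0.005376 S between n5,n6
  Y(R14) = 0.01828 S between n1,n2
  Y(R15) = 0.0002577 S between n1,n4
  Itest: injects 0.023 A into n2 (from n5)
Assemble and solve the 8×8 MNA system:
  V(n1)=0.001053  V(n2)=0.002654  V(n3)=-3.471  V(n4)=-0.2109  V(n5)=-4.453  V(n6)=-0.5230  V(n7)=-0.4928  V(n8)=-0.0006166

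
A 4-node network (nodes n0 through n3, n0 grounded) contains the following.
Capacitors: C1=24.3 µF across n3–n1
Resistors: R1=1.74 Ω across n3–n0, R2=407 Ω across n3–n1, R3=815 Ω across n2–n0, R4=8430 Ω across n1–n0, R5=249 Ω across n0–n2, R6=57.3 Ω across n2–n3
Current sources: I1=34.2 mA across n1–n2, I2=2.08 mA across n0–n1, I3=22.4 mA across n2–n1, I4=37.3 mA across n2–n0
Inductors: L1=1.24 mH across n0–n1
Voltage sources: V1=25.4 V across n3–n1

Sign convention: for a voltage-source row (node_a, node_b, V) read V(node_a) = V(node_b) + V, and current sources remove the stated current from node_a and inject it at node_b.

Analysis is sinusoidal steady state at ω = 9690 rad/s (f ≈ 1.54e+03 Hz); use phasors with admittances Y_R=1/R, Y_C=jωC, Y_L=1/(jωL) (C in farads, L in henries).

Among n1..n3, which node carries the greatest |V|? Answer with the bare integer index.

Apply KCL at each of the 3 non-ground nodes and solve the resulting linear system.
Node n1: branches {C1, I1, R2, R4, I2, L1, I3, V1} → V_1 = -24.93-3.584j
Node n2: branches {I1, R3, R5, R6, I3, I4} → V_2 = -0.7623-2.756j
Node n3: branches {C1, R1, R2, R6, V1} → V_3 = 0.4699-3.584j
Source currents: i(V1)=-0.3539-3.906j

1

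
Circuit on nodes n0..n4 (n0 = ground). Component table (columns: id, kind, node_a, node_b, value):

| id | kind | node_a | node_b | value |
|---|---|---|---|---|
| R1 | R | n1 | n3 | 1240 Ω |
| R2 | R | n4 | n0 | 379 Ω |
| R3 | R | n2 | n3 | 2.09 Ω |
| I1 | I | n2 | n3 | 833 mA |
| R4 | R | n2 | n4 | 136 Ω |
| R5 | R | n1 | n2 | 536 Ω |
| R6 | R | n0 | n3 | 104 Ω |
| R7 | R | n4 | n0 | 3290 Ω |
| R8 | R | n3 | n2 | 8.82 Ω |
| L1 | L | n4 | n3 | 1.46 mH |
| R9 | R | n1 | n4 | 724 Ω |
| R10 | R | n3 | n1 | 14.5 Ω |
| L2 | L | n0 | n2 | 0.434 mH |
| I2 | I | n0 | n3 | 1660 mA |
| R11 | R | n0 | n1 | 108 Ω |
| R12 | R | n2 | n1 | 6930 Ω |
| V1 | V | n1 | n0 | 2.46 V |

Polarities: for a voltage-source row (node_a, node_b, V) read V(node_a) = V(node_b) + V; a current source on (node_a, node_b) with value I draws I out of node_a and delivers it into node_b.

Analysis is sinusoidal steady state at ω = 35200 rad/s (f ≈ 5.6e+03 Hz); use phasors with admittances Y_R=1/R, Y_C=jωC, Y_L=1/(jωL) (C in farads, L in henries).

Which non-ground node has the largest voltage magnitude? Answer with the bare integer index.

Element admittances at ω=35200 rad/s:
  Y(R1) = 0.0008065+0.000j S between n1,n3
  Y(R2) = 0.002639+0.000j S between n4,n0
  Y(R3) = 0.4785+0.000j S between n2,n3
  I1: injects 0.833 A into n3 (from n2)
  Y(R4) = 0.007353+0.000j S between n2,n4
  Y(R5) = 0.001866+0.000j S between n1,n2
  Y(R6) = 0.009615+0.000j S between n0,n3
  Y(R7) = 0.0003040+0.000j S between n4,n0
  Y(R8) = 0.1134+0.000j S between n3,n2
  Y(L1) = 0.000-0.01946j S between n4,n3
  Y(R9) = 0.001381+0.000j S between n1,n4
  Y(R10) = 0.06897+0.000j S between n3,n1
  Y(L2) = 0.000-0.06546j S between n0,n2
  I2: injects 1.66 A into n3 (from n0)
  Y(R11) = 0.009259+0.000j S between n0,n1
  Y(R12) = 0.0001443+0.000j S between n2,n1
  V1: constraint V(n1)−V(n0) = 2.46
Assemble and solve the 5×5 MNA system:
  V(n1)=2.460+0.000j  V(n2)=11.39+10.01j  V(n3)=13.91+8.845j  V(n4)=13.32+5.328j
  i(V1)=0.8089+0.6446j

3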